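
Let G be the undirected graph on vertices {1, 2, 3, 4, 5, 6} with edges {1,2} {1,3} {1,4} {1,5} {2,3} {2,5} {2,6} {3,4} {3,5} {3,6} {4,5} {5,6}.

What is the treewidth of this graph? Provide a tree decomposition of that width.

Every bag has size at most 4, so the width is 4 − 1 = 3 and tw(G) ≤ 3. Conversely, {1, 2, 3, 5} is a clique of size 4, and the vertices of any clique must share a bag in every tree decomposition; so some bag has ≥ 4 vertices and tw(G) ≥ 3. Hence tw(G) = 3 exactly.

Treewidth 3.
Bags: B1 = {2, 3, 5, 6}  B2 = {1, 2, 3, 5}  B3 = {1, 3, 4, 5}
Tree: B1–B2, B2–B3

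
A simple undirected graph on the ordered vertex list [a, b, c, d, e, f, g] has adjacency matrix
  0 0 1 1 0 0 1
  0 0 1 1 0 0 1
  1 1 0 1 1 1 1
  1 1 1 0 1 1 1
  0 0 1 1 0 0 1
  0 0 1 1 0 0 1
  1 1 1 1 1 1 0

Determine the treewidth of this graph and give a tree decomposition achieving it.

Each bag holds 4 vertices, so the decomposition has width 3, which upper-bounds the treewidth. On the other hand G contains the 4-clique {c, d, e, g}. A clique must lie in a single bag of any decomposition, so no decomposition can have width below 3. The upper and lower bounds meet at 3, so that is the treewidth.

Treewidth 3.
One such decomposition:
Bags: B1 = {c, d, e, g}  B2 = {a, c, d, g}  B3 = {b, c, d, g}  B4 = {c, d, f, g}
Tree: B1–B2, B1–B3, B2–B4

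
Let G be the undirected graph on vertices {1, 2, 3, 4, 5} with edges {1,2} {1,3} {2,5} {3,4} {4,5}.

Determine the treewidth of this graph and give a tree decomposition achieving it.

Every bag has size at most 3, so the width is 3 − 1 = 2 and tw(G) ≤ 2. For the lower bound, G contains the cycle 5–2–1–3–4–5, so G is not a forest; only forests have treewidth ≤ 1, hence tw(G) ≥ 2. Therefore the treewidth is 2.

Treewidth 2.
Bags: B1 = {1, 2, 5}  B2 = {1, 3, 5}  B3 = {3, 4, 5}
Tree: B1–B2, B2–B3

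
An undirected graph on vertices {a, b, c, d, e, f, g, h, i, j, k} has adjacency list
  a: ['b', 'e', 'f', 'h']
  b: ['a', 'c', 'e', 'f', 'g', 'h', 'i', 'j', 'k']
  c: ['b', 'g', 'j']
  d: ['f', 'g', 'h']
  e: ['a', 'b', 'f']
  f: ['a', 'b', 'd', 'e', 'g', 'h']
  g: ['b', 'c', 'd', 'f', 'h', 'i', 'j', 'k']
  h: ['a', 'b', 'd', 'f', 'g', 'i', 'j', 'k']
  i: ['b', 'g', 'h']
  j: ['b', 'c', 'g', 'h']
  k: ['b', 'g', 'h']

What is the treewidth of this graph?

3

A width-3 tree decomposition is:
Bags: B1 = {b, f, g, h}  B2 = {b, g, h, j}  B3 = {a, b, f, h}  B4 = {b, g, h, i}  B5 = {a, b, e, f}  B6 = {d, f, g, h}  B7 = {b, g, h, k}  B8 = {b, c, g, j}
Tree: B1–B2, B1–B3, B1–B4, B3–B5, B1–B6, B4–B7, B2–B8
Each bag holds 4 vertices, so the decomposition has width 3, which upper-bounds the treewidth. Conversely, {d, f, g, h} is a clique of size 4, and the vertices of any clique must share a bag in every tree decomposition; so some bag has ≥ 4 vertices and tw(G) ≥ 3. Hence tw(G) = 3 exactly.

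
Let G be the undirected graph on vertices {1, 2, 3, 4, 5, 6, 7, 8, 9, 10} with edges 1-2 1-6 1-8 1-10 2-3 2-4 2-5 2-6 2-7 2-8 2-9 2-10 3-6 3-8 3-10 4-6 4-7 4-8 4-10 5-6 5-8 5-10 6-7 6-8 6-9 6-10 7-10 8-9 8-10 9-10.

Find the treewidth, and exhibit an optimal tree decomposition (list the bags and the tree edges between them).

Treewidth 4.
One such decomposition:
Bags: B1 = {2, 3, 6, 8, 10}  B2 = {2, 4, 6, 8, 10}  B3 = {2, 6, 8, 9, 10}  B4 = {2, 4, 6, 7, 10}  B5 = {1, 2, 6, 8, 10}  B6 = {2, 5, 6, 8, 10}
Tree: B1–B2, B1–B3, B2–B4, B2–B5, B5–B6

Every bag has size at most 5, so the width is 5 − 1 = 4 and tw(G) ≤ 4. On the other hand G contains the 5-clique {1, 2, 6, 8, 10}. A clique must lie in a single bag of any decomposition, so no decomposition can have width below 4. Therefore the treewidth is 4.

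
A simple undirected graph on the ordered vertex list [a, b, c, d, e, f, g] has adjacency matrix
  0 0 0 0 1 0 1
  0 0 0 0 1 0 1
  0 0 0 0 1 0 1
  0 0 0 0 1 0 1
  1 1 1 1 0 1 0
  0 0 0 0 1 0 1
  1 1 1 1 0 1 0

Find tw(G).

A width-2 tree decomposition is:
Bags: B1 = {e, f, g}  B2 = {c, e, g}  B3 = {a, e, g}  B4 = {d, e, g}  B5 = {b, e, g}
Tree: B1–B2, B2–B3, B3–B4, B4–B5
The largest bag has 3 vertices, giving width 2; this decomposition certifies tw(G) ≤ 2. For the lower bound, G contains the cycle g–f–e–c–g, so G is not a forest; only forests have treewidth ≤ 1, hence tw(G) ≥ 2. The upper and lower bounds meet at 2, so that is the treewidth.

2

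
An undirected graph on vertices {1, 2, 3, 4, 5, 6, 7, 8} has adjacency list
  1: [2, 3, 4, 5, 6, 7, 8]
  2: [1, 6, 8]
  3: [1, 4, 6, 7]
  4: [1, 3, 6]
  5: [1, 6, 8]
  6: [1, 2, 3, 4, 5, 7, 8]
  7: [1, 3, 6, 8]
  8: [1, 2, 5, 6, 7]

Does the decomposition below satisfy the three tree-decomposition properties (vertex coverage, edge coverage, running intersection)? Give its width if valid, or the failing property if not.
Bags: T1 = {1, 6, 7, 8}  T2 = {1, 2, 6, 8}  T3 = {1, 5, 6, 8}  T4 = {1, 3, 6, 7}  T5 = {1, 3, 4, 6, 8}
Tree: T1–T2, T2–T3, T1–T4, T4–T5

A tree decomposition must satisfy three properties: every vertex lies in some bag; for every edge, both endpoints lie together in some bag; and for every vertex, the bags containing it form a connected subtree. Here bags containing vertex 8 are not connected in the tree, so the decomposition is invalid.

No — bags containing vertex 8 are not connected in the tree.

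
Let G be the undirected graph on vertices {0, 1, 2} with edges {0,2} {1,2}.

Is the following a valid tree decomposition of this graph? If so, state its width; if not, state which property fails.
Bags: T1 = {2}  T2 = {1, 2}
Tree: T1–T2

A tree decomposition must satisfy three properties: every vertex lies in some bag; for every edge, both endpoints lie together in some bag; and for every vertex, the bags containing it form a connected subtree. Here vertex 0 appears in no bag, so the decomposition is invalid.

No — vertex 0 appears in no bag.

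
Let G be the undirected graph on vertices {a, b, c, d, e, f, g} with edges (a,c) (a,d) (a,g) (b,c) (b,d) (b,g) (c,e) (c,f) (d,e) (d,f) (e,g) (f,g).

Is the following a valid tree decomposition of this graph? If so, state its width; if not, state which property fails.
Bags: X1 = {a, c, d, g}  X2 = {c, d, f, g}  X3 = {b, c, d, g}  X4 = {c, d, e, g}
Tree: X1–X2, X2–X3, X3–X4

Every vertex of G appears in some bag (union = {a, b, c, d, e, f, g}); every edge is covered by a bag; and for each vertex v the set of bags containing v is connected in the bag tree. The decomposition is therefore valid. The largest bag has 4 vertices, so the width is 3.

Yes; width 3.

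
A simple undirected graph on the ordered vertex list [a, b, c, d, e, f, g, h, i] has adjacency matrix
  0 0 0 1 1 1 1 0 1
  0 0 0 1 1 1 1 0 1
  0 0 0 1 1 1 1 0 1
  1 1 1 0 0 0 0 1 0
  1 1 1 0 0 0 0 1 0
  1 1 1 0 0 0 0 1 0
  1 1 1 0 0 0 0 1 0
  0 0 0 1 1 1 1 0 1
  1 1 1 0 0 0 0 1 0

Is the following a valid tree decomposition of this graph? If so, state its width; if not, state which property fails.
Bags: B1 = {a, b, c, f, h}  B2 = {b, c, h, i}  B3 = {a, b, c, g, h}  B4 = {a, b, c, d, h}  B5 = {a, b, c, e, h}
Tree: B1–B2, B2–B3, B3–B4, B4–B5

A tree decomposition must satisfy three properties: every vertex lies in some bag; for every edge, both endpoints lie together in some bag; and for every vertex, the bags containing it form a connected subtree. Here edge (a,i) lies in no bag, so the decomposition is invalid.

No — edge (a,i) lies in no bag.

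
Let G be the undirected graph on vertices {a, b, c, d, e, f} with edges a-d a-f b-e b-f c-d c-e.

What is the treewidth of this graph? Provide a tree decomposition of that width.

Every bag has size at most 3, so the width is 3 − 1 = 2 and tw(G) ≤ 2. The edges a–f–b–e–c–d–a form a cycle, so G is not a tree and its treewidth is at least 2. Combining the bounds, tw(G) = 2.

Treewidth 2.
One such decomposition:
Bags: B1 = {a, b, f}  B2 = {a, b, e}  B3 = {a, c, e}  B4 = {a, c, d}
Tree: B1–B2, B2–B3, B3–B4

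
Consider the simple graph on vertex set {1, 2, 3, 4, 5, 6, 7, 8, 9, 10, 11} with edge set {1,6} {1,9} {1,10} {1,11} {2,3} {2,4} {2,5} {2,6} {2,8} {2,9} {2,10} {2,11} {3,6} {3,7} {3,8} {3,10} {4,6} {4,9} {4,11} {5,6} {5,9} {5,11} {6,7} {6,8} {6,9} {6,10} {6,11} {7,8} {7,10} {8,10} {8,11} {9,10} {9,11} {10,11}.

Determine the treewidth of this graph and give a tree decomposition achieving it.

Each bag holds 5 vertices, so the decomposition has width 4, which upper-bounds the treewidth. Conversely, {1, 6, 9, 10, 11} is a clique of size 5, and the vertices of any clique must share a bag in every tree decomposition; so some bag has ≥ 5 vertices and tw(G) ≥ 4. Hence tw(G) = 4 exactly.

Treewidth 4.
One such decomposition:
Bags: B1 = {2, 6, 8, 10, 11}  B2 = {2, 6, 9, 10, 11}  B3 = {2, 3, 6, 8, 10}  B4 = {3, 6, 7, 8, 10}  B5 = {2, 4, 6, 9, 11}  B6 = {1, 6, 9, 10, 11}  B7 = {2, 5, 6, 9, 11}
Tree: B1–B2, B1–B3, B3–B4, B2–B5, B2–B6, B2–B7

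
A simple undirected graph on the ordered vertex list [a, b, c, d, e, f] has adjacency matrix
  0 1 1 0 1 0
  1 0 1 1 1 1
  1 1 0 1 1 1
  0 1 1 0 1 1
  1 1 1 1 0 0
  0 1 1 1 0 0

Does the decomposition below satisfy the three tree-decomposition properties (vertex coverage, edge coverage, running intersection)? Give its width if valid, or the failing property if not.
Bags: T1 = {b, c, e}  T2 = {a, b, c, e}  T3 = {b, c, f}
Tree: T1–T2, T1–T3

A tree decomposition must satisfy three properties: every vertex lies in some bag; for every edge, both endpoints lie together in some bag; and for every vertex, the bags containing it form a connected subtree. Here vertex d appears in no bag, so the decomposition is invalid.

No — vertex d appears in no bag.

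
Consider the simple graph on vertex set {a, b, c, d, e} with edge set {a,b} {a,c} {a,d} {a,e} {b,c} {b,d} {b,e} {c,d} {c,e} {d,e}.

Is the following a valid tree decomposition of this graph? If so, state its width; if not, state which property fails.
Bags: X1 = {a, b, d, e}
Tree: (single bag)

No — vertex c appears in no bag.

A tree decomposition must satisfy three properties: every vertex lies in some bag; for every edge, both endpoints lie together in some bag; and for every vertex, the bags containing it form a connected subtree. Here vertex c appears in no bag, so the decomposition is invalid.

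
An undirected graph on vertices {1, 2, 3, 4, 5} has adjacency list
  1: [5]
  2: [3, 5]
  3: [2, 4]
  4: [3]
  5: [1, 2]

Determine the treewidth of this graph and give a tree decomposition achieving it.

Treewidth 1.
One optimal decomposition is:
Bags: B1 = {3, 4}  B2 = {2, 3}  B3 = {2, 5}  B4 = {1, 5}
Tree: B1–B2, B2–B3, B3–B4

Each bag holds 2 vertices, so the decomposition has width 1, which upper-bounds the treewidth. G has an edge, so its treewidth is at least 1. Combining the bounds, tw(G) = 1.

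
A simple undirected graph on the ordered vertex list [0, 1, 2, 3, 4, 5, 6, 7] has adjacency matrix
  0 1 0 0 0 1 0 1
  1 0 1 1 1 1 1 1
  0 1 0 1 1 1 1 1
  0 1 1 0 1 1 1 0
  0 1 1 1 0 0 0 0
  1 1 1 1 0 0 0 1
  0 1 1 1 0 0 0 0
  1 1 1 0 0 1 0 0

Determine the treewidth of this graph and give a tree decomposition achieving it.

Treewidth 3.
Bags: B1 = {1, 2, 5, 7}  B2 = {0, 1, 5, 7}  B3 = {1, 2, 3, 5}  B4 = {1, 2, 3, 4}  B5 = {1, 2, 3, 6}
Tree: B1–B2, B1–B3, B3–B4, B4–B5

The largest bag has 4 vertices, giving width 3; this decomposition certifies tw(G) ≤ 3. Conversely, {0, 1, 5, 7} is a clique of size 4, and the vertices of any clique must share a bag in every tree decomposition; so some bag has ≥ 4 vertices and tw(G) ≥ 3. Combining the bounds, tw(G) = 3.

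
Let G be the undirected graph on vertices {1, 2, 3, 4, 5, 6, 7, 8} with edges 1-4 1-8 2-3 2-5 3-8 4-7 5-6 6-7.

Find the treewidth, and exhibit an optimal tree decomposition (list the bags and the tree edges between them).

Treewidth 2.
One such decomposition:
Bags: B1 = {5, 6, 7}  B2 = {2, 5, 7}  B3 = {2, 3, 7}  B4 = {3, 7, 8}  B5 = {1, 7, 8}  B6 = {1, 4, 7}
Tree: B1–B2, B2–B3, B3–B4, B4–B5, B5–B6

Each bag holds 3 vertices, so the decomposition has width 2, which upper-bounds the treewidth. The edges 7–6–5–2–3–8–1–4–7 form a cycle, so G is not a tree and its treewidth is at least 2. Combining the bounds, tw(G) = 2.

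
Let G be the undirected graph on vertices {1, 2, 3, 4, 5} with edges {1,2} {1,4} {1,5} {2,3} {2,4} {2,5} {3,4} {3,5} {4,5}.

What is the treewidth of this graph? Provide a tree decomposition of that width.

Treewidth 3.
One such decomposition:
Bags: B1 = {2, 3, 4, 5}  B2 = {1, 2, 4, 5}
Tree: B1–B2

Each bag holds 4 vertices, so the decomposition has width 3, which upper-bounds the treewidth. On the other hand G contains the 4-clique {1, 2, 4, 5}. A clique must lie in a single bag of any decomposition, so no decomposition can have width below 3. Combining the bounds, tw(G) = 3.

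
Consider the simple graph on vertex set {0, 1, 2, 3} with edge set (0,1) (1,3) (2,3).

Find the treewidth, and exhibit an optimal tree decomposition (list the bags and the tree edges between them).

Treewidth 1.
One such decomposition:
Bags: B1 = {0, 1}  B2 = {1, 3}  B3 = {2, 3}
Tree: B1–B2, B2–B3

Each bag holds 2 vertices, so the decomposition has width 1, which upper-bounds the treewidth. Since G has at least one edge (e.g. 0–1), it is not an edgeless graph, so tw(G) ≥ 1. Therefore the treewidth is 1.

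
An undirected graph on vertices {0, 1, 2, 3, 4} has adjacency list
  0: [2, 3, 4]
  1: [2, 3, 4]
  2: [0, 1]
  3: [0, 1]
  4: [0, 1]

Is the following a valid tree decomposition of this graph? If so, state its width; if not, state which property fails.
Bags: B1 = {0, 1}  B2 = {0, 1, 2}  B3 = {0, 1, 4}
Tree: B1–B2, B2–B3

No — vertex 3 appears in no bag.

A tree decomposition must satisfy three properties: every vertex lies in some bag; for every edge, both endpoints lie together in some bag; and for every vertex, the bags containing it form a connected subtree. Here vertex 3 appears in no bag, so the decomposition is invalid.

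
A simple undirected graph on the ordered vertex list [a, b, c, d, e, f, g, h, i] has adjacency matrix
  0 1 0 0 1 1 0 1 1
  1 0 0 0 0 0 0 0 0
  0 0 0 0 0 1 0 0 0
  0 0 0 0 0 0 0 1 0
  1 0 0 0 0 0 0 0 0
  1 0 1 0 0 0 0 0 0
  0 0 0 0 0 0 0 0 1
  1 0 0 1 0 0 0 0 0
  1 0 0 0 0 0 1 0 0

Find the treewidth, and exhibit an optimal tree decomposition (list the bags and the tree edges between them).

The largest bag has 2 vertices, giving width 1; this decomposition certifies tw(G) ≤ 1. G has an edge, so its treewidth is at least 1. Hence tw(G) = 1 exactly.

Treewidth 1.
One optimal decomposition is:
Bags: B1 = {a, i}  B2 = {a, b}  B3 = {a, f}  B4 = {a, h}  B5 = {d, h}  B6 = {a, e}  B7 = {g, i}  B8 = {c, f}
Tree: B1–B2, B1–B3, B3–B4, B4–B5, B3–B6, B1–B7, B3–B8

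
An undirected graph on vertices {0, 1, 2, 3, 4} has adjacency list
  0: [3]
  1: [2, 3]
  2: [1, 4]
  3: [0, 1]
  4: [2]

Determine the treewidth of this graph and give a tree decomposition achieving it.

Treewidth 1.
Bags: B1 = {0, 3}  B2 = {1, 3}  B3 = {1, 2}  B4 = {2, 4}
Tree: B1–B2, B2–B3, B3–B4

Every bag has size at most 2, so the width is 2 − 1 = 1 and tw(G) ≤ 1. Any graph with an edge has treewidth ≥ 1, and G has the edge 0–3. Therefore the treewidth is 1.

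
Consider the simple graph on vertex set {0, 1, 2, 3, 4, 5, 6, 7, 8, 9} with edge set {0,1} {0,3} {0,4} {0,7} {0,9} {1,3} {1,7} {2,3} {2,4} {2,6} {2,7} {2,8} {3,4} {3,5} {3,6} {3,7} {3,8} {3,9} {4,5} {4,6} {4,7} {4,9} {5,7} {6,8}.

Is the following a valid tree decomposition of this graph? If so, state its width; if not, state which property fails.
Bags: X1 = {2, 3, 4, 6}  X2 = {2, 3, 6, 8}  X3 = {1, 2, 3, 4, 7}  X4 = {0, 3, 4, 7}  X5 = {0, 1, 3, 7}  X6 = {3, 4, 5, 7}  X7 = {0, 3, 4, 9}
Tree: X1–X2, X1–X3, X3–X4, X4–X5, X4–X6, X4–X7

A tree decomposition must satisfy three properties: every vertex lies in some bag; for every edge, both endpoints lie together in some bag; and for every vertex, the bags containing it form a connected subtree. Here bags containing vertex 1 are not connected in the tree, so the decomposition is invalid.

No — bags containing vertex 1 are not connected in the tree.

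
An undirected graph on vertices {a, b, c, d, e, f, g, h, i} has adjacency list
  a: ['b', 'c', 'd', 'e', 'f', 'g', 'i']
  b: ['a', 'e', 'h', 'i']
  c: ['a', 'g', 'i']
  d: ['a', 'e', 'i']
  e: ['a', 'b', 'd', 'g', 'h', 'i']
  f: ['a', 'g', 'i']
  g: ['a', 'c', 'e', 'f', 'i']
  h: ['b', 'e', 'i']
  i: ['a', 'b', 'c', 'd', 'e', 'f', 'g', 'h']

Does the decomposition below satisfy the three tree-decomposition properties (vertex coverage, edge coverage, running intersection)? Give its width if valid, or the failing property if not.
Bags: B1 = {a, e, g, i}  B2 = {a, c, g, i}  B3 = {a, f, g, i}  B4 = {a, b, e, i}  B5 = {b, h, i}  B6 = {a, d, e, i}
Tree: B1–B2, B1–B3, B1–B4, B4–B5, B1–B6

A tree decomposition must satisfy three properties: every vertex lies in some bag; for every edge, both endpoints lie together in some bag; and for every vertex, the bags containing it form a connected subtree. Here edge (e,h) lies in no bag, so the decomposition is invalid.

No — edge (e,h) lies in no bag.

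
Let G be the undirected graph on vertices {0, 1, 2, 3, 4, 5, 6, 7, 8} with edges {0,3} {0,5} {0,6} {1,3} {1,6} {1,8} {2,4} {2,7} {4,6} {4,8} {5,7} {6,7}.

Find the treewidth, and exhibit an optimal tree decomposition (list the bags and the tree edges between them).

The largest bag has 4 vertices, giving width 3; this decomposition certifies tw(G) ≤ 3. For the lower bound: the 4 vertex sets {1,3,8}, {0}, {6}, {2,4,5,7} are disjoint, each induces a connected subgraph, and every pair is joined by at least one edge of G. Contracting each set to a single vertex therefore yields K_{4} as a minor, and since treewidth is minor-monotone, tw(G) ≥ tw(K_{4}) = 3. Therefore the treewidth is 3.

Treewidth 3.
One optimal decomposition is:
Bags: B1 = {0, 1, 3, 8}  B2 = {0, 1, 6, 8}  B3 = {0, 4, 6, 8}  B4 = {0, 4, 5, 6}  B5 = {4, 5, 6, 7}  B6 = {2, 4, 5, 7}
Tree: B1–B2, B2–B3, B3–B4, B4–B5, B5–B6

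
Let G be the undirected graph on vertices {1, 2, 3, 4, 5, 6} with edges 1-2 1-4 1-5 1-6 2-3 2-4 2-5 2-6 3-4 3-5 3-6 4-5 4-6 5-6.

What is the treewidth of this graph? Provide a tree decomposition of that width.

Treewidth 4.
One optimal decomposition is:
Bags: B1 = {2, 3, 4, 5, 6}  B2 = {1, 2, 4, 5, 6}
Tree: B1–B2

The largest bag has 5 vertices, giving width 4; this decomposition certifies tw(G) ≤ 4. For the lower bound, the 5 vertices {1, 2, 4, 5, 6} are pairwise adjacent, and any tree decomposition puts a clique entirely inside one bag — forcing width ≥ 4. Combining the bounds, tw(G) = 4.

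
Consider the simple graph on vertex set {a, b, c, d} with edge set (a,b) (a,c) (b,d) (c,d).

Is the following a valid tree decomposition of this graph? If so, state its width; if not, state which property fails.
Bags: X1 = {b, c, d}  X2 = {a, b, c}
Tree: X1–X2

Yes; width 2.

Vertex coverage: the bags together contain {a, b, c, d}, the full vertex set. Edge coverage: each edge of G has both endpoints in at least one bag. Running intersection: for every vertex, the bags containing it form a connected subtree. All three properties hold, so this is a valid tree decomposition of width max|bag| − 1 = 2, and hence tw(G) ≤ 2.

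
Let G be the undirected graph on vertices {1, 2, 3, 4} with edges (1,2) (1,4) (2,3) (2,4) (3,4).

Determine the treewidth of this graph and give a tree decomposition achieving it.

The largest bag has 3 vertices, giving width 2; this decomposition certifies tw(G) ≤ 2. For the lower bound, the 3 vertices {1, 2, 4} are pairwise adjacent, and any tree decomposition puts a clique entirely inside one bag — forcing width ≥ 2. Hence tw(G) = 2 exactly.

Treewidth 2.
One such decomposition:
Bags: B1 = {2, 3, 4}  B2 = {1, 2, 4}
Tree: B1–B2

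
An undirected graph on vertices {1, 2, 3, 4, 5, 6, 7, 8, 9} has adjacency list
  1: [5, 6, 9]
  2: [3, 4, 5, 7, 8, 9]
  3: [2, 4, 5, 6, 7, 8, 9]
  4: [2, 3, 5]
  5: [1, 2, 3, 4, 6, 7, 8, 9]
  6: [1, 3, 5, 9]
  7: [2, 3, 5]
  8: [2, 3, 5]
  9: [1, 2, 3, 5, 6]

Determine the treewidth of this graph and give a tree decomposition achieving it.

Each bag holds 4 vertices, so the decomposition has width 3, which upper-bounds the treewidth. On the other hand G contains the 4-clique {1, 5, 6, 9}. A clique must lie in a single bag of any decomposition, so no decomposition can have width below 3. The upper and lower bounds meet at 3, so that is the treewidth.

Treewidth 3.
Bags: B1 = {2, 3, 4, 5}  B2 = {2, 3, 5, 9}  B3 = {3, 5, 6, 9}  B4 = {1, 5, 6, 9}  B5 = {2, 3, 5, 7}  B6 = {2, 3, 5, 8}
Tree: B1–B2, B2–B3, B3–B4, B2–B5, B5–B6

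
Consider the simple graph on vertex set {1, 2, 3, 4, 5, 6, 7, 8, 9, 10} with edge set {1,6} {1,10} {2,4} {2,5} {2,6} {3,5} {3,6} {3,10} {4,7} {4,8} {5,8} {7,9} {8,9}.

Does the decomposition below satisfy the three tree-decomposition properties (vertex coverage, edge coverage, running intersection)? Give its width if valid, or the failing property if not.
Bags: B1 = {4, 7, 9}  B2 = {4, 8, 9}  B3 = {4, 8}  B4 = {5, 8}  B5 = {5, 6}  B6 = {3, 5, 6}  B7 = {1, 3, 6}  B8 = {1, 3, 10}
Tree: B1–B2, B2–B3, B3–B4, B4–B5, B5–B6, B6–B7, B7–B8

No — vertex 2 appears in no bag.

A tree decomposition must satisfy three properties: every vertex lies in some bag; for every edge, both endpoints lie together in some bag; and for every vertex, the bags containing it form a connected subtree. Here vertex 2 appears in no bag, so the decomposition is invalid.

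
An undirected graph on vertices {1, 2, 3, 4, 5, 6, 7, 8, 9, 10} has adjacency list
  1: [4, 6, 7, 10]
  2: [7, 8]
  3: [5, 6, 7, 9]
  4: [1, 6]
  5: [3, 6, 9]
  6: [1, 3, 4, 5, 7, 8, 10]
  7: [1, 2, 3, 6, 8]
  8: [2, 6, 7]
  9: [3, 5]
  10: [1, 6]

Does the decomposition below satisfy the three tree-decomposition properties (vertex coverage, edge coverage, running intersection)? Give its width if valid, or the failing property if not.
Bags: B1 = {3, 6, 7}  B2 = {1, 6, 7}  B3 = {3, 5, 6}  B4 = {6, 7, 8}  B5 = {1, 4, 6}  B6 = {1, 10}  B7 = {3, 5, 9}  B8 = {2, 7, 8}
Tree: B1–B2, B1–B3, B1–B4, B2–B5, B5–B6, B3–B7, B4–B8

A tree decomposition must satisfy three properties: every vertex lies in some bag; for every edge, both endpoints lie together in some bag; and for every vertex, the bags containing it form a connected subtree. Here edge (6,10) lies in no bag, so the decomposition is invalid.

No — edge (6,10) lies in no bag.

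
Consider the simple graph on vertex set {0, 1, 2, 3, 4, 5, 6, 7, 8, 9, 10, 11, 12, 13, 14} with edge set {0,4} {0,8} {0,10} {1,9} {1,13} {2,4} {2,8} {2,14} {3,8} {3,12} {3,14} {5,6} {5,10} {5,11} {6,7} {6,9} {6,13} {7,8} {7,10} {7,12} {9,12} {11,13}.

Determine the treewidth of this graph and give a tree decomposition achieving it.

Each bag holds 4 vertices, so the decomposition has width 3, which upper-bounds the treewidth. For the lower bound: the 4 vertex sets {2,4,14}, {0}, {8}, {3,7,10,12} are disjoint, each induces a connected subgraph, and every pair is joined by at least one edge of G. Contracting each set to a single vertex therefore yields K_{4} as a minor, and since treewidth is minor-monotone, tw(G) ≥ tw(K_{4}) = 3. Therefore the treewidth is 3.

Treewidth 3.
One such decomposition:
Bags: B1 = {0, 2, 4, 14}  B2 = {0, 2, 8, 14}  B3 = {0, 3, 8, 14}  B4 = {0, 3, 8, 10}  B5 = {3, 7, 8, 10}  B6 = {3, 7, 10, 12}  B7 = {5, 7, 10, 12}  B8 = {5, 6, 7, 12}  B9 = {5, 6, 9, 12}  B10 = {5, 6, 9, 11}  B11 = {6, 9, 11, 13}  B12 = {1, 9, 11, 13}
Tree: B1–B2, B2–B3, B3–B4, B4–B5, B5–B6, B6–B7, B7–B8, B8–B9, B9–B10, B10–B11, B11–B12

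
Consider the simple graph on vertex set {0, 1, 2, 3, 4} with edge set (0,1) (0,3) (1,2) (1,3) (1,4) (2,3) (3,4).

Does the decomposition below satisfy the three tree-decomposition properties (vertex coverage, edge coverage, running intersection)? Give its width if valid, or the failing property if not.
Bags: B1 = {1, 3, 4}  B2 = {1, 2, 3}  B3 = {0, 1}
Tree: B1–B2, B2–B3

A tree decomposition must satisfy three properties: every vertex lies in some bag; for every edge, both endpoints lie together in some bag; and for every vertex, the bags containing it form a connected subtree. Here edge (3,0) lies in no bag, so the decomposition is invalid.

No — edge (3,0) lies in no bag.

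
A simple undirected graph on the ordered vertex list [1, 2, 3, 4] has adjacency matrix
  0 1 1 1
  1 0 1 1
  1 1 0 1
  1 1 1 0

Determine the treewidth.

3

A width-3 tree decomposition is:
Bags: B1 = {1, 2, 3, 4}
Tree: (single bag)
A single bag containing all 4 vertices is trivially a valid decomposition of width 3. On the other hand G contains the 4-clique {1, 2, 3, 4}. A clique must lie in a single bag of any decomposition, so no decomposition can have width below 3. The upper and lower bounds meet at 3, so that is the treewidth.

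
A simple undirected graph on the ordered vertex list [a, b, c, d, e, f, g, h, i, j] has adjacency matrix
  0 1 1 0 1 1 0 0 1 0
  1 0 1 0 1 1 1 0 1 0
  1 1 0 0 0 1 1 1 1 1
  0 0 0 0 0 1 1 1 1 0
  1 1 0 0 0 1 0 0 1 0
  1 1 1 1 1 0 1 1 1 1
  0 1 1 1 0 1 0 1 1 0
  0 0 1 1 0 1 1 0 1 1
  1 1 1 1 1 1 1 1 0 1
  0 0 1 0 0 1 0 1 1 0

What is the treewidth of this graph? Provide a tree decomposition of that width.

Treewidth 4.
One optimal decomposition is:
Bags: B1 = {b, c, f, g, i}  B2 = {c, f, g, h, i}  B3 = {a, b, c, f, i}  B4 = {c, f, h, i, j}  B5 = {d, f, g, h, i}  B6 = {a, b, e, f, i}
Tree: B1–B2, B1–B3, B2–B4, B2–B5, B3–B6

Each bag holds 5 vertices, so the decomposition has width 4, which upper-bounds the treewidth. Conversely, {d, f, g, h, i} is a clique of size 5, and the vertices of any clique must share a bag in every tree decomposition; so some bag has ≥ 5 vertices and tw(G) ≥ 4. Therefore the treewidth is 4.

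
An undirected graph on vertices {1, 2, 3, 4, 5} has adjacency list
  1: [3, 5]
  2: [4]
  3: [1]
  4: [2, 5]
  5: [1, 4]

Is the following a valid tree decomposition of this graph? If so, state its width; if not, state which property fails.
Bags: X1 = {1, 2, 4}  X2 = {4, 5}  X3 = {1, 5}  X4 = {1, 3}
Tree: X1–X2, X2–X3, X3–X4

No — bags containing vertex 1 are not connected in the tree.

A tree decomposition must satisfy three properties: every vertex lies in some bag; for every edge, both endpoints lie together in some bag; and for every vertex, the bags containing it form a connected subtree. Here bags containing vertex 1 are not connected in the tree, so the decomposition is invalid.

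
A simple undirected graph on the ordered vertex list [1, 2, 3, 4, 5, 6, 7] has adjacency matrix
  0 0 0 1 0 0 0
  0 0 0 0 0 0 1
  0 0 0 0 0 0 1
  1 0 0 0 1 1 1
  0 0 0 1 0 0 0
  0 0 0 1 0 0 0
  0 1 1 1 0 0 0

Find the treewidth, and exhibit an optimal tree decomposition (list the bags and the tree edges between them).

Each bag holds 2 vertices, so the decomposition has width 1, which upper-bounds the treewidth. Any graph with an edge has treewidth ≥ 1, and G has the edge 7–2. Combining the bounds, tw(G) = 1.

Treewidth 1.
Bags: B1 = {2, 7}  B2 = {4, 7}  B3 = {4, 6}  B4 = {3, 7}  B5 = {4, 5}  B6 = {1, 4}
Tree: B1–B2, B2–B3, B2–B4, B2–B5, B5–B6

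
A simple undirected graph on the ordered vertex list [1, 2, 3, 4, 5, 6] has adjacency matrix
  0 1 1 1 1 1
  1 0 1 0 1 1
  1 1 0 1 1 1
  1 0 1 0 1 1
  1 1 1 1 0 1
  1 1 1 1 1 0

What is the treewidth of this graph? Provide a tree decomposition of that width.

Treewidth 4.
Bags: B1 = {1, 3, 4, 5, 6}  B2 = {1, 2, 3, 5, 6}
Tree: B1–B2

The largest bag has 5 vertices, giving width 4; this decomposition certifies tw(G) ≤ 4. For the lower bound, the 5 vertices {1, 2, 3, 5, 6} are pairwise adjacent, and any tree decomposition puts a clique entirely inside one bag — forcing width ≥ 4. Combining the bounds, tw(G) = 4.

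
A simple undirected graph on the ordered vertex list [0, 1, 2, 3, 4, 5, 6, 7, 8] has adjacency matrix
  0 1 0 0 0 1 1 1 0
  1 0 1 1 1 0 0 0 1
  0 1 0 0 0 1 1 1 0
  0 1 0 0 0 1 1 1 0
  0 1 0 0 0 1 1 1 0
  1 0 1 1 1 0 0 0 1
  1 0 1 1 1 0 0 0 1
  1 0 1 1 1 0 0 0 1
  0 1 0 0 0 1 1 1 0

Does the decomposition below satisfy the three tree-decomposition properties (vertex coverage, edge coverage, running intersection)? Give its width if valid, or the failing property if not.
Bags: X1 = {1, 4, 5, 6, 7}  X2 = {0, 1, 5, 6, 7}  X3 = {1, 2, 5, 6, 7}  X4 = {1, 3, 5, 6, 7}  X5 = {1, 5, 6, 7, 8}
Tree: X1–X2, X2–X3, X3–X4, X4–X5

Checking the three conditions: (i) the bags cover all of {0, 1, 2, 3, 4, 5, 6, 7, 8}; (ii) for each edge, some bag contains both endpoints; (iii) the bags containing any fixed vertex form a subtree. All hold, so the decomposition is valid with width 5 − 1 = 4.

Yes; width 4.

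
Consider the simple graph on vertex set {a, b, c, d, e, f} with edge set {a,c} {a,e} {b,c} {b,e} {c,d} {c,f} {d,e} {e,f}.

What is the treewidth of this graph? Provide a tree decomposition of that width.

Every bag has size at most 3, so the width is 3 − 1 = 2 and tw(G) ≤ 2. The edges c–b–e–d–c form a cycle, so G is not a tree and its treewidth is at least 2. Therefore the treewidth is 2.

Treewidth 2.
Bags: B1 = {b, c, e}  B2 = {c, d, e}  B3 = {c, e, f}  B4 = {a, c, e}
Tree: B1–B2, B2–B3, B3–B4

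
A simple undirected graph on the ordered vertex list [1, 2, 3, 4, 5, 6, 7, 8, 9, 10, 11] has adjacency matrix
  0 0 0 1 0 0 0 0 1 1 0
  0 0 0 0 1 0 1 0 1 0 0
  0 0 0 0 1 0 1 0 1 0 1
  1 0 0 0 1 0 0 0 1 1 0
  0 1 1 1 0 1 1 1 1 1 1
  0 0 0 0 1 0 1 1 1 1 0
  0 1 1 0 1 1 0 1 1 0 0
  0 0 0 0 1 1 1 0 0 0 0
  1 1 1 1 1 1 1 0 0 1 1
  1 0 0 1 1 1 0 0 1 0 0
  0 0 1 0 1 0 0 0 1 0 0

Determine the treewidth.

A width-3 tree decomposition is:
Bags: B1 = {5, 6, 7, 9}  B2 = {5, 6, 9, 10}  B3 = {2, 5, 7, 9}  B4 = {3, 5, 7, 9}  B5 = {4, 5, 9, 10}  B6 = {3, 5, 9, 11}  B7 = {1, 4, 9, 10}  B8 = {5, 6, 7, 8}
Tree: B1–B2, B1–B3, B1–B4, B2–B5, B4–B6, B5–B7, B1–B8
The largest bag has 4 vertices, giving width 3; this decomposition certifies tw(G) ≤ 3. For the lower bound, the 4 vertices {1, 4, 9, 10} are pairwise adjacent, and any tree decomposition puts a clique entirely inside one bag — forcing width ≥ 3. Hence tw(G) = 3 exactly.

3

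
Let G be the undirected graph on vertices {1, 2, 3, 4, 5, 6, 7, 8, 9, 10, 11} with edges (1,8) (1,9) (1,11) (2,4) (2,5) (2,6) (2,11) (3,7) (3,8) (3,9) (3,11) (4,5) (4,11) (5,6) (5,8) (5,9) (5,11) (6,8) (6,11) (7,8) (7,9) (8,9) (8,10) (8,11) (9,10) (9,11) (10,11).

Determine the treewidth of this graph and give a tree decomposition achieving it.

The largest bag has 4 vertices, giving width 3; this decomposition certifies tw(G) ≤ 3. Conversely, {1, 8, 9, 11} is a clique of size 4, and the vertices of any clique must share a bag in every tree decomposition; so some bag has ≥ 4 vertices and tw(G) ≥ 3. Hence tw(G) = 3 exactly.

Treewidth 3.
Bags: B1 = {2, 4, 5, 11}  B2 = {2, 5, 6, 11}  B3 = {5, 6, 8, 11}  B4 = {5, 8, 9, 11}  B5 = {3, 8, 9, 11}  B6 = {3, 7, 8, 9}  B7 = {1, 8, 9, 11}  B8 = {8, 9, 10, 11}
Tree: B1–B2, B2–B3, B3–B4, B4–B5, B5–B6, B5–B7, B5–B8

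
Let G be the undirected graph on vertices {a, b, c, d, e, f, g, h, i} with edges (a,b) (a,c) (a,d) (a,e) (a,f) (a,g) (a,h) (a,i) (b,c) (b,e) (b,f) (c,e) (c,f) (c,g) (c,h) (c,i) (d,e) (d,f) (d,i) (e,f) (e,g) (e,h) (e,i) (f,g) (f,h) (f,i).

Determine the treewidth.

4

A width-4 tree decomposition is:
Bags: B1 = {a, c, e, f, i}  B2 = {a, c, e, f, h}  B3 = {a, b, c, e, f}  B4 = {a, d, e, f, i}  B5 = {a, c, e, f, g}
Tree: B1–B2, B1–B3, B1–B4, B3–B5
Each bag holds 5 vertices, so the decomposition has width 4, which upper-bounds the treewidth. Conversely, {a, d, e, f, i} is a clique of size 5, and the vertices of any clique must share a bag in every tree decomposition; so some bag has ≥ 5 vertices and tw(G) ≥ 4. Combining the bounds, tw(G) = 4.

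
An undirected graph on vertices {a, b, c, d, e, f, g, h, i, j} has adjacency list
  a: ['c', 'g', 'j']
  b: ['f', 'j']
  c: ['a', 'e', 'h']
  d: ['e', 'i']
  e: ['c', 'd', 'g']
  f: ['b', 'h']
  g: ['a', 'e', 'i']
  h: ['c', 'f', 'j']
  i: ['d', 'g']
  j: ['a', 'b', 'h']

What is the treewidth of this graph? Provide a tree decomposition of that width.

Treewidth 2.
One such decomposition:
Bags: B1 = {b, f, h}  B2 = {b, h, j}  B3 = {c, h, j}  B4 = {a, c, j}  B5 = {a, c, e}  B6 = {a, e, g}  B7 = {d, e, g}  B8 = {d, g, i}
Tree: B1–B2, B2–B3, B3–B4, B4–B5, B5–B6, B6–B7, B7–B8

Every bag has size at most 3, so the width is 3 − 1 = 2 and tw(G) ≤ 2. For the lower bound, G contains the cycle f–b–j–h–f, so G is not a forest; only forests have treewidth ≤ 1, hence tw(G) ≥ 2. Therefore the treewidth is 2.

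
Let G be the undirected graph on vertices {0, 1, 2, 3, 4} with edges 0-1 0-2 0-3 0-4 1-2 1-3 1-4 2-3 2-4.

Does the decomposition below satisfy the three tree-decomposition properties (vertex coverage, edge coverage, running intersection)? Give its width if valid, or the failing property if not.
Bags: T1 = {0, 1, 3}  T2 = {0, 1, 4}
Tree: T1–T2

No — vertex 2 appears in no bag.

A tree decomposition must satisfy three properties: every vertex lies in some bag; for every edge, both endpoints lie together in some bag; and for every vertex, the bags containing it form a connected subtree. Here vertex 2 appears in no bag, so the decomposition is invalid.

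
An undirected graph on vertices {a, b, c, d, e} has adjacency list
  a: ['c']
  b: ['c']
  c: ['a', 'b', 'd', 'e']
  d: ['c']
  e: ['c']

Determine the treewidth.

A width-1 tree decomposition is:
Bags: B1 = {b, c}  B2 = {a, c}  B3 = {c, e}  B4 = {c, d}
Tree: B1–B2, B2–B3, B1–B4
Every bag has size at most 2, so the width is 2 − 1 = 1 and tw(G) ≤ 1. Any graph with an edge has treewidth ≥ 1, and G has the edge b–c. Combining the bounds, tw(G) = 1.

1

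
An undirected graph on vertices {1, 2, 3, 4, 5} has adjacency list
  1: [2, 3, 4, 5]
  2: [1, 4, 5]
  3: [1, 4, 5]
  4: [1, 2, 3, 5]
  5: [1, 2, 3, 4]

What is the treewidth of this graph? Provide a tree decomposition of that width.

Each bag holds 4 vertices, so the decomposition has width 3, which upper-bounds the treewidth. Conversely, {1, 2, 4, 5} is a clique of size 4, and the vertices of any clique must share a bag in every tree decomposition; so some bag has ≥ 4 vertices and tw(G) ≥ 3. Hence tw(G) = 3 exactly.

Treewidth 3.
One such decomposition:
Bags: B1 = {1, 3, 4, 5}  B2 = {1, 2, 4, 5}
Tree: B1–B2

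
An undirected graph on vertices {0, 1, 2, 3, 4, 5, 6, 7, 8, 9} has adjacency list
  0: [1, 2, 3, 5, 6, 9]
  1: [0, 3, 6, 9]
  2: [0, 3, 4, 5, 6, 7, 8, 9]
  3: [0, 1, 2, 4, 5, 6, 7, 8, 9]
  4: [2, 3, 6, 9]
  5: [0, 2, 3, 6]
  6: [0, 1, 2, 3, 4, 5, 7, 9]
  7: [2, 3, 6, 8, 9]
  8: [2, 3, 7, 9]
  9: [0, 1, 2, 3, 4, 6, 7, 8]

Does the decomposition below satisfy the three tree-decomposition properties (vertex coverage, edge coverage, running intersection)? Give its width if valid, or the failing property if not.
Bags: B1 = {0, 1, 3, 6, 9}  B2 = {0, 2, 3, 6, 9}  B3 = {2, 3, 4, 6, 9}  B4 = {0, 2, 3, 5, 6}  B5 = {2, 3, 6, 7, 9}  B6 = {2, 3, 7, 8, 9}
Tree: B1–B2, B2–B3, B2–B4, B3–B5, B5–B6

Every vertex of G appears in some bag (union = {0, 1, 2, 3, 4, 5, 6, 7, 8, 9}); every edge is covered by a bag; and for each vertex v the set of bags containing v is connected in the bag tree. The decomposition is therefore valid. The largest bag has 5 vertices, so the width is 4.

Yes; width 4.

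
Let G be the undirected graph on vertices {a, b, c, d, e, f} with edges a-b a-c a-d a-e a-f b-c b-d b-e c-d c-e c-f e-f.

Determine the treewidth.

3

A width-3 tree decomposition is:
Bags: B1 = {a, b, c, e}  B2 = {a, c, e, f}  B3 = {a, b, c, d}
Tree: B1–B2, B1–B3
Each bag holds 4 vertices, so the decomposition has width 3, which upper-bounds the treewidth. For the lower bound, the 4 vertices {a, b, c, d} are pairwise adjacent, and any tree decomposition puts a clique entirely inside one bag — forcing width ≥ 3. The upper and lower bounds meet at 3, so that is the treewidth.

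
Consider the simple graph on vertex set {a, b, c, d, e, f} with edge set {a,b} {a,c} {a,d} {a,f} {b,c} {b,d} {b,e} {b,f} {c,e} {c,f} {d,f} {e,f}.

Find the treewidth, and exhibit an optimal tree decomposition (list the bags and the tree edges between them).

Treewidth 3.
One such decomposition:
Bags: B1 = {a, b, c, f}  B2 = {a, b, d, f}  B3 = {b, c, e, f}
Tree: B1–B2, B1–B3

Every bag has size at most 4, so the width is 4 − 1 = 3 and tw(G) ≤ 3. Conversely, {a, b, d, f} is a clique of size 4, and the vertices of any clique must share a bag in every tree decomposition; so some bag has ≥ 4 vertices and tw(G) ≥ 3. Combining the bounds, tw(G) = 3.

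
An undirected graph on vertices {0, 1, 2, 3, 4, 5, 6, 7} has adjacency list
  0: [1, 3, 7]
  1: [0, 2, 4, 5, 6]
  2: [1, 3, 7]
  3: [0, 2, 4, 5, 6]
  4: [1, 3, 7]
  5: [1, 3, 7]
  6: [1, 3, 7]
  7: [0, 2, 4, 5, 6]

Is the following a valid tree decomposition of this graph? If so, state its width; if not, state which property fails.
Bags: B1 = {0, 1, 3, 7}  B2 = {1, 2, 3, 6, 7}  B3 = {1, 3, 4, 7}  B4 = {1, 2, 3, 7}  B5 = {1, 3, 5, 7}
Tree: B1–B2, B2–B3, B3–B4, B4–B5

No — bags containing vertex 2 are not connected in the tree.

A tree decomposition must satisfy three properties: every vertex lies in some bag; for every edge, both endpoints lie together in some bag; and for every vertex, the bags containing it form a connected subtree. Here bags containing vertex 2 are not connected in the tree, so the decomposition is invalid.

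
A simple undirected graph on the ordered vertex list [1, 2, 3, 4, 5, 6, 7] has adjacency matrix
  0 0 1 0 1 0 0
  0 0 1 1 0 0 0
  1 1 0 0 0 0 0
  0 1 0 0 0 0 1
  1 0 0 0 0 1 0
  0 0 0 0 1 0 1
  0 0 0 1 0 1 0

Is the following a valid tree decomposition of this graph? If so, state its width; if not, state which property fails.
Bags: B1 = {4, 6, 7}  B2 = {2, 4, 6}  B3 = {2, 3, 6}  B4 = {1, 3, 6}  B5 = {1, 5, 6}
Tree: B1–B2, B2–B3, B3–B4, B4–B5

Yes; width 2.

Every vertex of G appears in some bag (union = {1, 2, 3, 4, 5, 6, 7}); every edge is covered by a bag; and for each vertex v the set of bags containing v is connected in the bag tree. The decomposition is therefore valid. The largest bag has 3 vertices, so the width is 2.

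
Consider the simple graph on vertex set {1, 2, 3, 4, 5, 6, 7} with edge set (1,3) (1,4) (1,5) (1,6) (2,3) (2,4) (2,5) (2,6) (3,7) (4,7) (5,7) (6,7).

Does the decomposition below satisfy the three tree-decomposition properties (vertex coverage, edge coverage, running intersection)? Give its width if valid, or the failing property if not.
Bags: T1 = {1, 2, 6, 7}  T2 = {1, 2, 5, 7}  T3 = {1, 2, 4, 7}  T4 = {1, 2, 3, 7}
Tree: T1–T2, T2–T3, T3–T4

Checking the three conditions: (i) the bags cover all of {1, 2, 3, 4, 5, 6, 7}; (ii) for each edge, some bag contains both endpoints; (iii) the bags containing any fixed vertex form a subtree. All hold, so the decomposition is valid with width 4 − 1 = 3.

Yes; width 3.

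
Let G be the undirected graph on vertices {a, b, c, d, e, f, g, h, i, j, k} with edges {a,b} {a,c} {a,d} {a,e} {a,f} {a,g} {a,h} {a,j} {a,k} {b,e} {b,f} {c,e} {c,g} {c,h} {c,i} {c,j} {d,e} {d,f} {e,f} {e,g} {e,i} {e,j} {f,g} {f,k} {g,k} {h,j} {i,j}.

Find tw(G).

3

A width-3 tree decomposition is:
Bags: B1 = {a, c, e, g}  B2 = {a, c, e, j}  B3 = {a, e, f, g}  B4 = {a, f, g, k}  B5 = {c, e, i, j}  B6 = {a, d, e, f}  B7 = {a, c, h, j}  B8 = {a, b, e, f}
Tree: B1–B2, B1–B3, B3–B4, B2–B5, B3–B6, B2–B7, B3–B8
The largest bag has 4 vertices, giving width 3; this decomposition certifies tw(G) ≤ 3. Conversely, {a, c, e, j} is a clique of size 4, and the vertices of any clique must share a bag in every tree decomposition; so some bag has ≥ 4 vertices and tw(G) ≥ 3. The upper and lower bounds meet at 3, so that is the treewidth.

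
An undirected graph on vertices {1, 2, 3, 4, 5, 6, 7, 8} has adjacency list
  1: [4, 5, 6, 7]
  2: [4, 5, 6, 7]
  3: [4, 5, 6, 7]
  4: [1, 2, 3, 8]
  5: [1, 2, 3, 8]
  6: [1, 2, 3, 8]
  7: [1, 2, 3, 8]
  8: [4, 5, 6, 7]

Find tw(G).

A width-4 tree decomposition is:
Bags: B1 = {2, 4, 5, 6, 7}  B2 = {4, 5, 6, 7, 8}  B3 = {3, 4, 5, 6, 7}  B4 = {1, 4, 5, 6, 7}
Tree: B1–B2, B2–B3, B3–B4
The largest bag has 5 vertices, giving width 4; this decomposition certifies tw(G) ≤ 4. For the lower bound: the 5 vertex sets {2,7}, {6,8}, {3,4}, {5}, {1} are disjoint, each induces a connected subgraph, and every pair is joined by at least one edge of G. Contracting each set to a single vertex therefore yields K_{5} as a minor, and since treewidth is minor-monotone, tw(G) ≥ tw(K_{5}) = 4. Hence tw(G) = 4 exactly.

4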